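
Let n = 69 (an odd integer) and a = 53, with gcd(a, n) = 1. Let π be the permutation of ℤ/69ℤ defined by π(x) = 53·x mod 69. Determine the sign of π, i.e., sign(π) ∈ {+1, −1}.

+1

Trace 20: π^k(20) = [20, 25, 14, 52, 65, 64, 11] for k=0..6.
Cycle lengths of π_53 on ℤ/69ℤ: [22, 22, 22, 2, 1]; 5 cycles in total.
69 − 5 = 64 transpositions; sign(π) = (−1)^64 = +1.
Zolotarev: (53|69) = +1, matching the cycle-count sign.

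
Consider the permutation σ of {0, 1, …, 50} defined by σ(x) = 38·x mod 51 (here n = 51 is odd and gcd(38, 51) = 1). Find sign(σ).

Orbit of 47 under x↦38x: [47, 1, 38, 16]… (length divides ord_51(38)).
The orbit structure of x ↦ 38x mod 51: 14 orbits of sizes [4, 4, 4, 4, 4, 4, 4, 4, 4, 4, 4, 4, 2, 1].
sign(π) = (−1)^{n − #cycles} = (−1)^{51−14} = (−1)^37 = -1.

-1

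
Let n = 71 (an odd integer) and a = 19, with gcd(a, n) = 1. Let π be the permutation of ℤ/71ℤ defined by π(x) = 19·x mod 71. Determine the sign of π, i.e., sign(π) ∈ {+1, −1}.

+1

Orbit of 58 under x↦19x: [58, 37, 64, 9, 29, 54, 32]… (length divides ord_71(19)).
Decompose π into cycles: lengths [35, 35, 1] (3 cycles, including the fixed point 0).
3 cycles on 71: each ℓ→(−1)^(ℓ−1), product (−1)^68 = +1.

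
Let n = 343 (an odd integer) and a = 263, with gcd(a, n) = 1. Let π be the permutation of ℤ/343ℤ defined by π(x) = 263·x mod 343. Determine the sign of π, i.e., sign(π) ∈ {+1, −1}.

+1

Orbit of 1 under x↦263x: [1, 263, 226, 99, 312, 79, 197]… (length divides ord_343(263)).
Cycle lengths of π_263 on ℤ/343ℤ: [21, 21, 21, 21, 21, 21, 21, 21, 21, 21, 21, 21, 21, 21, 3, 3, 3, 3, 3, 3, 3, 3, 3, 3, 3, 3, 3, 3, 3, 3, 1]; 31 cycles in total.
343 − 31 = 312 transpositions; sign(π) = (−1)^312 = +1.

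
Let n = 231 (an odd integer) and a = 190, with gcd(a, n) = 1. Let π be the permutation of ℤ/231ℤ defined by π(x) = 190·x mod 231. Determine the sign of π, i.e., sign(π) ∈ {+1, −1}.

Start at x=190: 190 → 64 → 148 → 169 → 1 → 190 (one orbit).
Decompose π into cycles: lengths [5, 5, 5, 5, 5, 5, 5, 5, 5, 5, 5, 5, 5, 5, 5, 5, 5, 5, 5, 5, 5, 5, 5, 5, 5, 5, 5, 5, 5, 5, 5, 5, 5, 5, 5, 5, 5, 5, 5, 5, 5, 5, 1, 1, 1, 1, 1, 1, 1, 1, 1, 1, 1, 1, 1, 1, 1, 1, 1, 1, 1, 1, 1] (63 cycles, including the fixed point 0).
63 cycles on 231: each ℓ→(−1)^(ℓ−1), product (−1)^168 = +1.
Check: (190/231) = +1 by Zolotarev.

+1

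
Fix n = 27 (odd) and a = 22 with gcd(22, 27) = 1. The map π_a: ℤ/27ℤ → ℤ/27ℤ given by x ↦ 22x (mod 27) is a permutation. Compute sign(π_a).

+1

Trace 10: π^k(10) = [10, 4, 7, 19, 13, 16, 1] for k=0..6.
7 cycles of lengths [9, 9, 3, 3, 1, 1, 1].
With 7 cycles on 27 points, sign = (−1)^{27−7} = +1.
Zolotarev: (22|27) = +1, matching the cycle-count sign.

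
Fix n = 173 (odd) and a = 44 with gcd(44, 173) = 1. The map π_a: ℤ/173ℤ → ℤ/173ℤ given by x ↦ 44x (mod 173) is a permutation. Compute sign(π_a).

Start at x=120: 120 → 90 → 154 → 29 → 65 → 92 → 69 → … (one orbit).
Cycle type of π: 172 + 1; total 2 cycles.
With 2 cycles on 173 points, sign = (−1)^{173−2} = -1.

-1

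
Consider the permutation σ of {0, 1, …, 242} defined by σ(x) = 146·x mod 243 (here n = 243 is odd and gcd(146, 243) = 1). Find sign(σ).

Start at x=140: 140 → 28 → 200 → 40 → 8 → 196 → 185 → … (one orbit).
The orbit structure of x ↦ 146x mod 243: 6 orbits of sizes [162, 54, 18, 6, 2, 1].
sign(π) = (−1)^{n − #cycles} = (−1)^{243−6} = (−1)^237 = -1.

-1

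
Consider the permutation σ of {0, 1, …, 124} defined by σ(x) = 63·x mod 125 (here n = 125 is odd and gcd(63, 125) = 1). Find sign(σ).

Trace 24: π^k(24) = [24, 12, 6, 3, 64, 32, 16] for k=0..6.
Cycle type of π: 100 + 20 + 4 + 1; total 4 cycles.
125 − 4 = 121 transpositions; sign(π) = (−1)^121 = -1.
The Jacobi symbol (63|125) = -1 (Zolotarev) agrees.

-1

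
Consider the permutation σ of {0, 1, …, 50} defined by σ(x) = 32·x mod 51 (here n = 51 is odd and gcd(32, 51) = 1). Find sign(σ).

-1

Trace 26: π^k(26) = [26, 16, 2, 13, 8, 1, 32] for k=0..6.
The orbit structure of x ↦ 32x mod 51: 8 orbits of sizes [8, 8, 8, 8, 8, 8, 2, 1].
8 cycles on 51: each ℓ→(−1)^(ℓ−1), product (−1)^43 = -1.
(32|51)_J = -1 (Zolotarev's lemma cross-check).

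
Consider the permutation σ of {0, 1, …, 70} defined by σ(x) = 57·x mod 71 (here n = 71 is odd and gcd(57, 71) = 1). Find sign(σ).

+1

Start at x=25: 25 → 5 → 1 → 57 → 54 → 25 (one orbit).
Decompose π into cycles: lengths [5, 5, 5, 5, 5, 5, 5, 5, 5, 5, 5, 5, 5, 5, 1] (15 cycles, including the fixed point 0).
Σ(ℓ_i−1) = 71−15 = 56; sign = (−1)^56 = +1.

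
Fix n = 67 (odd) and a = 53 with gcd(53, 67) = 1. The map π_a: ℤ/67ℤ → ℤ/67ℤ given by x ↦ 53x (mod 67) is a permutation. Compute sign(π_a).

-1

Trace 62: π^k(62) = [62, 3, 25, 52, 9, 8, 22] for k=0..6.
Cycle lengths of π_53 on ℤ/67ℤ: [22, 22, 22, 1]; 4 cycles in total.
4 cycles on 67: each ℓ→(−1)^(ℓ−1), product (−1)^63 = -1.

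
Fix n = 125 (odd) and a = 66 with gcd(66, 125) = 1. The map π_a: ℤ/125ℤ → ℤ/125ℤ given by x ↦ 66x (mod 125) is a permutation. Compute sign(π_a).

+1

Trace 41: π^k(41) = [41, 81, 96, 86, 51, 116, 31] for k=0..6.
13 cycles of lengths [25, 25, 25, 25, 5, 5, 5, 5, 1, 1, 1, 1, 1].
125 − 13 = 112 transpositions; sign(π) = (−1)^112 = +1.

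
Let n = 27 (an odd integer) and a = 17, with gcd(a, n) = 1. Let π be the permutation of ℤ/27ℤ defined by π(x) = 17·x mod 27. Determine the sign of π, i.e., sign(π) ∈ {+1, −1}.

-1

Trace 19: π^k(19) = [19, 26, 10, 8, 1, 17] for k=0..5.
Cycle type of π: 6×3 + 2×4 + 1; total 8 cycles.
8 cycles on 27: each ℓ→(−1)^(ℓ−1), product (−1)^19 = -1.
The Jacobi symbol (17|27) = -1 (Zolotarev) agrees.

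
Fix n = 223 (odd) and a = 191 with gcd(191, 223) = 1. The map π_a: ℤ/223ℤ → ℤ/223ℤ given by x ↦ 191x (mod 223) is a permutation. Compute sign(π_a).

-1

Trace 33: π^k(33) = [33, 59, 119, 206, 98, 209, 2] for k=0..6.
π_191 has 4 disjoint cycles with lengths [74, 74, 74, 1] on {0,…,222}.
Σ(ℓ_i−1) = 223−4 = 219; sign = (−1)^219 = -1.
(191|223)_J = -1 (Zolotarev's lemma cross-check).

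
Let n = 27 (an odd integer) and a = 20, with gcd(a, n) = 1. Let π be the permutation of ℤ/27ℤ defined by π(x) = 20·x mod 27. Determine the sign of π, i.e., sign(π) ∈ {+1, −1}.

Trace 7: π^k(7) = [7, 5, 19, 2, 13, 17, 16] for k=0..6.
Cycle type of π: 18 + 6 + 2 + 1; total 4 cycles.
With 4 cycles on 27 points, sign = (−1)^{27−4} = -1.

-1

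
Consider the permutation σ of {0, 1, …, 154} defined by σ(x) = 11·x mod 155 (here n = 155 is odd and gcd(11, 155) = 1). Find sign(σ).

Orbit of 121 under x↦11x: [121, 91, 71, 6, 66, 106, 81]… (length divides ord_155(11)).
Cycle type of π: 30×5 + 1×5; total 10 cycles.
With 10 cycles on 155 points, sign = (−1)^{155−10} = -1.
Via Zolotarev, sign(π_{11}) = (11|155) = -1.

-1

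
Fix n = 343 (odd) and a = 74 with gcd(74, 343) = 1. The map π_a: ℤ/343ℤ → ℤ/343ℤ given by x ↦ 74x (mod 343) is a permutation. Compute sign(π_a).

+1

Trace 205: π^k(205) = [205, 78, 284, 93, 22, 256, 79] for k=0..6.
The orbit structure of x ↦ 74x mod 343: 7 orbits of sizes [147, 147, 21, 21, 3, 3, 1].
n − c = 343 − 7 = 336; sign = (−1)^336 = +1.
Via Zolotarev, sign(π_{74}) = (74|343) = +1.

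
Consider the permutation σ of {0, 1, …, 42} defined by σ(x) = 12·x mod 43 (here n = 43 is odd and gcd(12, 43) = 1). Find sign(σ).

Start at x=6: 6 → 29 → 4 → 5 → 17 → 32 → 40 → … (one orbit).
Cycle lengths of π_12 on ℤ/43ℤ: [42, 1]; 2 cycles in total.
43 − 2 = 41 transpositions; sign(π) = (−1)^41 = -1.
Zolotarev: (12|43) = -1, matching the cycle-count sign.

-1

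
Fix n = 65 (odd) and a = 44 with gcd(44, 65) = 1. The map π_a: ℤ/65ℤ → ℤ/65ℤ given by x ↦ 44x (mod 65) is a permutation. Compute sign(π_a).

Trace 51: π^k(51) = [51, 34, 1, 44] for k=0..3.
Decompose π into cycles: lengths [4, 4, 4, 4, 4, 4, 4, 4, 4, 4, 4, 4, 4, 4, 4, 2, 2, 1] (18 cycles, including the fixed point 0).
18 cycles on 65: each ℓ→(−1)^(ℓ−1), product (−1)^47 = -1.
Via Zolotarev, sign(π_{44}) = (44|65) = -1.

-1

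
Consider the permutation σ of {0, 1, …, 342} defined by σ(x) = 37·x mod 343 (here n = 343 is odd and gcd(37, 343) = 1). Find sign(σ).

+1

Start at x=191: 191 → 207 → 113 → 65 → 4 → 148 → 331 → … (one orbit).
Decompose π into cycles: lengths [147, 147, 21, 21, 3, 3, 1] (7 cycles, including the fixed point 0).
343 − 7 = 336 transpositions; sign(π) = (−1)^336 = +1.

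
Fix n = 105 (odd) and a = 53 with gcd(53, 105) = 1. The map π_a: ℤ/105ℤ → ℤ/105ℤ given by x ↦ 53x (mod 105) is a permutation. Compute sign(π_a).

+1

Trace 53: π^k(53) = [53, 79, 92, 46, 23, 64, 32] for k=0..6.
15 cycles of lengths [12, 12, 12, 12, 12, 12, 6, 6, 4, 4, 4, 3, 3, 2, 1].
15 cycles on 105: each ℓ→(−1)^(ℓ−1), product (−1)^90 = +1.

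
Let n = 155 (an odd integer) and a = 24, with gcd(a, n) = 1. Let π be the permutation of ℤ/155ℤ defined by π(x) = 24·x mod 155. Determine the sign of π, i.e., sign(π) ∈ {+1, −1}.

Orbit of 111 under x↦24x: [111, 29, 76, 119, 66, 34, 41]… (length divides ord_155(24)).
π_24 has 8 disjoint cycles with lengths [30, 30, 30, 30, 30, 2, 2, 1] on {0,…,154}.
sign(π) = (−1)^{n − #cycles} = (−1)^{155−8} = (−1)^147 = -1.

-1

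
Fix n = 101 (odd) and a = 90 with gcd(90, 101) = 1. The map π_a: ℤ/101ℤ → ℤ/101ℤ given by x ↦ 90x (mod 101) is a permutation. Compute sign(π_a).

-1

Orbit of 5 under x↦90x: [5, 46, 100, 11, 81, 18, 4]… (length divides ord_101(90)).
Decompose π into cycles: lengths [100, 1] (2 cycles, including the fixed point 0).
sign(π) = (−1)^{n − #cycles} = (−1)^{101−2} = (−1)^99 = -1.
The Jacobi symbol (90|101) = -1 (Zolotarev) agrees.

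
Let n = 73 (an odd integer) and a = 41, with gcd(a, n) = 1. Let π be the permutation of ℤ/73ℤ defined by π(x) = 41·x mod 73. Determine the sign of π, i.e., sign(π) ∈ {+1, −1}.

+1

Trace 72: π^k(72) = [72, 32, 71, 64, 69, 55, 65] for k=0..6.
π_41 has 5 disjoint cycles with lengths [18, 18, 18, 18, 1] on {0,…,72}.
Σ(ℓ_i−1) = 73−5 = 68; sign = (−1)^68 = +1.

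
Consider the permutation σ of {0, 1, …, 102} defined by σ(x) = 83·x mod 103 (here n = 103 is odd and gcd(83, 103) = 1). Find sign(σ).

+1

Orbit of 46 under x↦83x: [46, 7, 66, 19, 32, 81, 28]… (length divides ord_103(83)).
3 cycles of lengths [51, 51, 1].
n − c = 103 − 3 = 100; sign = (−1)^100 = +1.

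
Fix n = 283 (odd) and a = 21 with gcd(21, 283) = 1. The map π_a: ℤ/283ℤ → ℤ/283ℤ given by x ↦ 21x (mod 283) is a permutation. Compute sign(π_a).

-1

Trace 168: π^k(168) = [168, 132, 225, 197, 175, 279, 199] for k=0..6.
Cycle lengths of π_21 on ℤ/283ℤ: [94, 94, 94, 1]; 4 cycles in total.
n − c = 283 − 4 = 279; sign = (−1)^279 = -1.
Check: (21/283) = -1 by Zolotarev.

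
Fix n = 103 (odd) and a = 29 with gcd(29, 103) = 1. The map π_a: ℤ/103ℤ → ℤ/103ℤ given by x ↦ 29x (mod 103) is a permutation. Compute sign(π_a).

Trace 36: π^k(36) = [36, 14, 97, 32, 1, 29, 17] for k=0..6.
3 cycles of lengths [51, 51, 1].
n − c = 103 − 3 = 100; sign = (−1)^100 = +1.
Check: (29/103) = +1 by Zolotarev.

+1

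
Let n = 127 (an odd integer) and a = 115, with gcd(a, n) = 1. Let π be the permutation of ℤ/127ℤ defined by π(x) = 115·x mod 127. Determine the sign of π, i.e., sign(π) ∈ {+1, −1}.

+1

Start at x=26: 26 → 69 → 61 → 30 → 21 → 2 → 103 → … (one orbit).
Cycle type of π: 63×2 + 1; total 3 cycles.
3 cycles on 127: each ℓ→(−1)^(ℓ−1), product (−1)^124 = +1.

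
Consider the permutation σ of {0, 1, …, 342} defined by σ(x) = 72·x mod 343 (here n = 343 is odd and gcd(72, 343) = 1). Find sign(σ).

Trace 225: π^k(225) = [225, 79, 200, 337, 254, 109, 302] for k=0..6.
Cycle type of π: 147×2 + 21×2 + 3×2 + 1; total 7 cycles.
343 − 7 = 336 transpositions; sign(π) = (−1)^336 = +1.
Zolotarev: (72|343) = +1, matching the cycle-count sign.

+1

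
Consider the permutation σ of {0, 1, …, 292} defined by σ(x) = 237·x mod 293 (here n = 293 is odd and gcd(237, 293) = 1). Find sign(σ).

+1

Trace 253: π^k(253) = [253, 189, 257, 258, 202, 115, 6] for k=0..6.
π_237 has 3 disjoint cycles with lengths [146, 146, 1] on {0,…,292}.
3 cycles on 293: each ℓ→(−1)^(ℓ−1), product (−1)^290 = +1.
Check: (237/293) = +1 by Zolotarev.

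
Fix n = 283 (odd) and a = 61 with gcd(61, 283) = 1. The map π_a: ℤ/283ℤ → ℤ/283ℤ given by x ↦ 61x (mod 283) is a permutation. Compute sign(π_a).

+1

Orbit of 15 under x↦61x: [15, 66, 64, 225, 141, 111, 262]… (length divides ord_283(61)).
Cycle type of π: 47×6 + 1; total 7 cycles.
n − c = 283 − 7 = 276; sign = (−1)^276 = +1.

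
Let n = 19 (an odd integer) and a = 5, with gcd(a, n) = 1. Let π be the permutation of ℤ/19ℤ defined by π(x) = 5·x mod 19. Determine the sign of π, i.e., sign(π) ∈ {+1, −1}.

+1

Start at x=11: 11 → 17 → 9 → 7 → 16 → 4 → 1 → … (one orbit).
Cycle type of π: 9×2 + 1; total 3 cycles.
With 3 cycles on 19 points, sign = (−1)^{19−3} = +1.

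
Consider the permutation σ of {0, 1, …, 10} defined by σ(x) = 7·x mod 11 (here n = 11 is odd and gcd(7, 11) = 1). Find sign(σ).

Trace 6: π^k(6) = [6, 9, 8, 1, 7, 5, 2] for k=0..6.
Cycle type of π: 10 + 1; total 2 cycles.
11 − 2 = 9 transpositions; sign(π) = (−1)^9 = -1.
(7|11)_J = -1 (Zolotarev's lemma cross-check).

-1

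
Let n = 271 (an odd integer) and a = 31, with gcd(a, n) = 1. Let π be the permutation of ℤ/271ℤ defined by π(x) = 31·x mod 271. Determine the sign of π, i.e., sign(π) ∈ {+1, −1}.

+1

Trace 72: π^k(72) = [72, 64, 87, 258, 139, 244, 247] for k=0..6.
The orbit structure of x ↦ 31x mod 271: 7 orbits of sizes [45, 45, 45, 45, 45, 45, 1].
sign(π) = (−1)^{n − #cycles} = (−1)^{271−7} = (−1)^264 = +1.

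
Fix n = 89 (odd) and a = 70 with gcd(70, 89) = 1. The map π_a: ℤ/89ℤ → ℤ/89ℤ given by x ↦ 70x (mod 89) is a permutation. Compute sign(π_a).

-1

Orbit of 3 under x↦70x: [3, 32, 15, 71, 75, 88, 19]… (length divides ord_89(70)).
Cycle type of π: 88 + 1; total 2 cycles.
2 cycles on 89: each ℓ→(−1)^(ℓ−1), product (−1)^87 = -1.
Zolotarev: (70|89) = -1, matching the cycle-count sign.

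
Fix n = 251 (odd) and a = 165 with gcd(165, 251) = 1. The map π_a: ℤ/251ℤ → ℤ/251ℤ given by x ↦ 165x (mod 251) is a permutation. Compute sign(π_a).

Start at x=119: 119 → 57 → 118 → 143 → 1 → 165 → 117 → … (one orbit).
π_165 has 2 disjoint cycles with lengths [250, 1] on {0,…,250}.
sign(π) = (−1)^{n − #cycles} = (−1)^{251−2} = (−1)^249 = -1.

-1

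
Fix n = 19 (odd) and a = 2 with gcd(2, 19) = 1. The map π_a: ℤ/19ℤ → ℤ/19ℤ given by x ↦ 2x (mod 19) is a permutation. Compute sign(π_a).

Orbit of 6 under x↦2x: [6, 12, 5, 10, 1, 2, 4]… (length divides ord_19(2)).
π_2 has 2 disjoint cycles with lengths [18, 1] on {0,…,18}.
n − c = 19 − 2 = 17; sign = (−1)^17 = -1.
Check: (2/19) = -1 by Zolotarev.

-1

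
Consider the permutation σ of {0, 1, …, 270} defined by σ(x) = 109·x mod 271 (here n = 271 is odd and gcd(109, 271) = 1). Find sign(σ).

-1

Start at x=5: 5 → 3 → 56 → 142 → 31 → 127 → 22 → … (one orbit).
π_109 has 2 disjoint cycles with lengths [270, 1] on {0,…,270}.
271 − 2 = 269 transpositions; sign(π) = (−1)^269 = -1.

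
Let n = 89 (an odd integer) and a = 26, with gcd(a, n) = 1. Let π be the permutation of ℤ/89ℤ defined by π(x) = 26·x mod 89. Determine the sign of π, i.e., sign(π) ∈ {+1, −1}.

Trace 84: π^k(84) = [84, 48, 2, 52, 17, 86, 11] for k=0..6.
Decompose π into cycles: lengths [88, 1] (2 cycles, including the fixed point 0).
2 cycles on 89: each ℓ→(−1)^(ℓ−1), product (−1)^87 = -1.

-1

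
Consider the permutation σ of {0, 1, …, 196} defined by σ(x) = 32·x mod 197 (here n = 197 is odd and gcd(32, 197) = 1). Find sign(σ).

Start at x=107: 107 → 75 → 36 → 167 → 25 → 12 → 187 → … (one orbit).
Cycle type of π: 196 + 1; total 2 cycles.
Σ(ℓ_i−1) = 197−2 = 195; sign = (−1)^195 = -1.
(32|197)_J = -1 (Zolotarev's lemma cross-check).

-1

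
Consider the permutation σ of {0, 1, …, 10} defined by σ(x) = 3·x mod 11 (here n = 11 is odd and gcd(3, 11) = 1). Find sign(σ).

+1

Start at x=9: 9 → 5 → 4 → 1 → 3 → 9 (one orbit).
Cycle type of π: 5×2 + 1; total 3 cycles.
With 3 cycles on 11 points, sign = (−1)^{11−3} = +1.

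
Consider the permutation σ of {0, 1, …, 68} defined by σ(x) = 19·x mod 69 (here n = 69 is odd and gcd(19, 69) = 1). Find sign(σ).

Orbit of 16 under x↦19x: [16, 28, 49, 34, 25, 61, 55]… (length divides ord_69(19)).
Cycle type of π: 22×3 + 1×3; total 6 cycles.
6 cycles on 69: each ℓ→(−1)^(ℓ−1), product (−1)^63 = -1.
Zolotarev: (19|69) = -1, matching the cycle-count sign.

-1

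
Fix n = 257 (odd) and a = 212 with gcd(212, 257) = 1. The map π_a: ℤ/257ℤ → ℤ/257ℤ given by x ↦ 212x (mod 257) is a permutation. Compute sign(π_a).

Start at x=224: 224 → 200 → 252 → 225 → 155 → 221 → 78 → … (one orbit).
Cycle type of π: 256 + 1; total 2 cycles.
257 − 2 = 255 transpositions; sign(π) = (−1)^255 = -1.
Check: (212/257) = -1 by Zolotarev.

-1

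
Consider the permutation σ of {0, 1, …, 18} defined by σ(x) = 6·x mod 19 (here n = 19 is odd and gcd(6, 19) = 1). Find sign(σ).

Start at x=17: 17 → 7 → 4 → 5 → 11 → 9 → 16 → … (one orbit).
Decompose π into cycles: lengths [9, 9, 1] (3 cycles, including the fixed point 0).
19 − 3 = 16 transpositions; sign(π) = (−1)^16 = +1.
(6|19)_J = +1 (Zolotarev's lemma cross-check).

+1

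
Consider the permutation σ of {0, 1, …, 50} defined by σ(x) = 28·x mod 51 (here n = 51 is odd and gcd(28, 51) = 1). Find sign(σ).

Orbit of 13 under x↦28x: [13, 7, 43, 31, 1, 28, 19]… (length divides ord_51(28)).
Cycle lengths of π_28 on ℤ/51ℤ: [16, 16, 16, 1, 1, 1]; 6 cycles in total.
With 6 cycles on 51 points, sign = (−1)^{51−6} = -1.

-1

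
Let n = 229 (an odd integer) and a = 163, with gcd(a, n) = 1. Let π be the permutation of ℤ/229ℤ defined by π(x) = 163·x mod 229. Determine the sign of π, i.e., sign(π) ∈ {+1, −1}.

Trace 19: π^k(19) = [19, 120, 95, 142, 17, 23, 85] for k=0..6.
Cycle lengths of π_163 on ℤ/229ℤ: [228, 1]; 2 cycles in total.
229 − 2 = 227 transpositions; sign(π) = (−1)^227 = -1.
(163|229)_J = -1 (Zolotarev's lemma cross-check).

-1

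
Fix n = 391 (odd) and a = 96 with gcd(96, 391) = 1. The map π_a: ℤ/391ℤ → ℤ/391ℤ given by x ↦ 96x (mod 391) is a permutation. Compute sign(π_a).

Start at x=1: 1 → 96 → 223 → 294 → 72 → 265 → 25 → … (one orbit).
The orbit structure of x ↦ 96x mod 391: 6 orbits of sizes [176, 176, 16, 11, 11, 1].
Σ(ℓ_i−1) = 391−6 = 385; sign = (−1)^385 = -1.

-1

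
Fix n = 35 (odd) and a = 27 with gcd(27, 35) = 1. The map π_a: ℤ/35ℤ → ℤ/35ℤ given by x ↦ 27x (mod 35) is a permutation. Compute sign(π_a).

Trace 29: π^k(29) = [29, 13, 1, 27] for k=0..3.
Cycle type of π: 4×7 + 2×3 + 1; total 11 cycles.
With 11 cycles on 35 points, sign = (−1)^{35−11} = +1.
Check: (27/35) = +1 by Zolotarev.

+1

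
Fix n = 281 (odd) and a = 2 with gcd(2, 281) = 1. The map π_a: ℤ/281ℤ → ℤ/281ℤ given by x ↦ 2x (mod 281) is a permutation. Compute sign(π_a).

Orbit of 118 under x↦2x: [118, 236, 191, 101, 202, 123, 246]… (length divides ord_281(2)).
The orbit structure of x ↦ 2x mod 281: 5 orbits of sizes [70, 70, 70, 70, 1].
Σ(ℓ_i−1) = 281−5 = 276; sign = (−1)^276 = +1.
Via Zolotarev, sign(π_{2}) = (2|281) = +1.

+1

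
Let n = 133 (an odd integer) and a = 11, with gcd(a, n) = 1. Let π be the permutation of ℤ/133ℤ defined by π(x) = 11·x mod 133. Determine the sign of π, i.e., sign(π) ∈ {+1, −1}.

Start at x=11: 11 → 121 → 1 → 11 (one orbit).
π_11 has 45 disjoint cycles with lengths [3, 3, 3, 3, 3, 3, 3, 3, 3, 3, 3, 3, 3, 3, 3, 3, 3, 3, 3, 3, 3, 3, 3, 3, 3, 3, 3, 3, 3, 3, 3, 3, 3, 3, 3, 3, 3, 3, 3, 3, 3, 3, 3, 3, 1] on {0,…,132}.
Σ(ℓ_i−1) = 133−45 = 88; sign = (−1)^88 = +1.
Zolotarev: (11|133) = +1, matching the cycle-count sign.

+1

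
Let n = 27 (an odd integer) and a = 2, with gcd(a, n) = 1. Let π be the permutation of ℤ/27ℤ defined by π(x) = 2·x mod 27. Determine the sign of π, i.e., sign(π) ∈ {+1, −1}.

-1

Trace 13: π^k(13) = [13, 26, 25, 23, 19, 11, 22] for k=0..6.
π_2 has 4 disjoint cycles with lengths [18, 6, 2, 1] on {0,…,26}.
Σ(ℓ_i−1) = 27−4 = 23; sign = (−1)^23 = -1.
Check: (2/27) = -1 by Zolotarev.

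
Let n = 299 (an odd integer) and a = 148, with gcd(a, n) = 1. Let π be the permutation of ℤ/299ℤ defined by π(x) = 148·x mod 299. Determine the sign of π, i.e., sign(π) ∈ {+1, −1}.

Start at x=60: 60 → 209 → 135 → 246 → 229 → 105 → 291 → … (one orbit).
Decompose π into cycles: lengths [44, 44, 44, 44, 44, 44, 22, 4, 4, 4, 1] (11 cycles, including the fixed point 0).
sign(π) = (−1)^{n − #cycles} = (−1)^{299−11} = (−1)^288 = +1.
(148|299)_J = +1 (Zolotarev's lemma cross-check).

+1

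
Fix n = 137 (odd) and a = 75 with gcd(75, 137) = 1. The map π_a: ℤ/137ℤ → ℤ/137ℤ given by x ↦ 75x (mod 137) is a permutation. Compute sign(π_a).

Trace 104: π^k(104) = [104, 128, 10, 65, 80, 109, 92] for k=0..6.
Cycle lengths of π_75 on ℤ/137ℤ: [136, 1]; 2 cycles in total.
n − c = 137 − 2 = 135; sign = (−1)^135 = -1.

-1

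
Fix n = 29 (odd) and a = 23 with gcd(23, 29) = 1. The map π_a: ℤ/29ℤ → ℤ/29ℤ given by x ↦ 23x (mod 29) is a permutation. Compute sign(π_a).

+1

Trace 20: π^k(20) = [20, 25, 24, 1, 23, 7, 16] for k=0..6.
5 cycles of lengths [7, 7, 7, 7, 1].
Σ(ℓ_i−1) = 29−5 = 24; sign = (−1)^24 = +1.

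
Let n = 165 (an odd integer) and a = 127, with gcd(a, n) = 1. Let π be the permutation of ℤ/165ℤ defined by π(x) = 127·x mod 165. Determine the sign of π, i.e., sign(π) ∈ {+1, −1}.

+1

Trace 73: π^k(73) = [73, 31, 142, 49, 118, 136, 112] for k=0..6.
The orbit structure of x ↦ 127x mod 165: 15 orbits of sizes [20, 20, 20, 20, 20, 20, 10, 10, 10, 4, 4, 4, 1, 1, 1].
sign(π) = (−1)^{n − #cycles} = (−1)^{165−15} = (−1)^150 = +1.
Via Zolotarev, sign(π_{127}) = (127|165) = +1.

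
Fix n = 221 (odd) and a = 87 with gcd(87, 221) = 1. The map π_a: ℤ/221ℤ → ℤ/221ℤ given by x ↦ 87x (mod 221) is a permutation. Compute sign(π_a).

Trace 100: π^k(100) = [100, 81, 196, 35, 172, 157, 178] for k=0..6.
Decompose π into cycles: lengths [24, 24, 24, 24, 24, 24, 24, 24, 8, 8, 3, 3, 3, 3, 1] (15 cycles, including the fixed point 0).
sign(π) = (−1)^{n − #cycles} = (−1)^{221−15} = (−1)^206 = +1.

+1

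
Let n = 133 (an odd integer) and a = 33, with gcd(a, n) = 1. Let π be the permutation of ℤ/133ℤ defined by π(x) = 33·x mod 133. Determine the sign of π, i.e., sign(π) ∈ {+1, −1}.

+1

Start at x=93: 93 → 10 → 64 → 117 → 4 → 132 → 100 → … (one orbit).
Cycle lengths of π_33 on ℤ/133ℤ: [18, 18, 18, 18, 18, 18, 18, 6, 1]; 9 cycles in total.
n − c = 133 − 9 = 124; sign = (−1)^124 = +1.
(33|133)_J = +1 (Zolotarev's lemma cross-check).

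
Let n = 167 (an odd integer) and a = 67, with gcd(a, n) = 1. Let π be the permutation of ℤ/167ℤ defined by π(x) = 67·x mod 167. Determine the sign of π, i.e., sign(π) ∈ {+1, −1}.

-1

Start at x=108: 108 → 55 → 11 → 69 → 114 → 123 → 58 → … (one orbit).
2 cycles of lengths [166, 1].
167 − 2 = 165 transpositions; sign(π) = (−1)^165 = -1.
(67|167)_J = -1 (Zolotarev's lemma cross-check).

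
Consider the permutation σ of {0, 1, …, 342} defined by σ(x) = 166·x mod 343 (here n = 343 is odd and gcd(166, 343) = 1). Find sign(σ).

Trace 19: π^k(19) = [19, 67, 146, 226, 129, 148, 215] for k=0..6.
16 cycles of lengths [42, 42, 42, 42, 42, 42, 42, 6, 6, 6, 6, 6, 6, 6, 6, 1].
Σ(ℓ_i−1) = 343−16 = 327; sign = (−1)^327 = -1.

-1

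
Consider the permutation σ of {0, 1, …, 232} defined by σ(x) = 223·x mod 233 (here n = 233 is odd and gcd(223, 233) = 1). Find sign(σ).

Orbit of 201 under x↦223x: [201, 87, 62, 79, 142, 211, 220]… (length divides ord_233(223)).
Cycle lengths of π_223 on ℤ/233ℤ: [232, 1]; 2 cycles in total.
sign(π) = (−1)^{n − #cycles} = (−1)^{233−2} = (−1)^231 = -1.
Check: (223/233) = -1 by Zolotarev.

-1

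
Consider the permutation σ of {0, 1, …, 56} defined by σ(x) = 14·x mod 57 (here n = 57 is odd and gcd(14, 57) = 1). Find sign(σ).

Orbit of 32 under x↦14x: [32, 49, 2, 28, 50, 16, 53]… (length divides ord_57(14)).
The orbit structure of x ↦ 14x mod 57: 5 orbits of sizes [18, 18, 18, 2, 1].
sign(π) = (−1)^{n − #cycles} = (−1)^{57−5} = (−1)^52 = +1.
The Jacobi symbol (14|57) = +1 (Zolotarev) agrees.

+1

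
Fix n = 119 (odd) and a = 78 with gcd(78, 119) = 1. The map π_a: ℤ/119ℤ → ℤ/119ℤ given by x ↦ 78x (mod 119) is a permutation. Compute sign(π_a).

Start at x=113: 113 → 8 → 29 → 1 → 78 → 15 → 99 → … (one orbit).
Cycle type of π: 16×7 + 1×7; total 14 cycles.
14 cycles on 119: each ℓ→(−1)^(ℓ−1), product (−1)^105 = -1.
Zolotarev: (78|119) = -1, matching the cycle-count sign.

-1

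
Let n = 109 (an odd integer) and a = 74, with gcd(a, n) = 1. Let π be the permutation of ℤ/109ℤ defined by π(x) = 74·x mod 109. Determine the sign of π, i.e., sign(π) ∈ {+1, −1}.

+1

Trace 87: π^k(87) = [87, 7, 82, 73, 61, 45, 60] for k=0..6.
Decompose π into cycles: lengths [54, 54, 1] (3 cycles, including the fixed point 0).
With 3 cycles on 109 points, sign = (−1)^{109−3} = +1.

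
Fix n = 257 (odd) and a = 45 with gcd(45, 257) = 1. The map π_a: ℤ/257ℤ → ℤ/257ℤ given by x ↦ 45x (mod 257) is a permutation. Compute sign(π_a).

-1

Orbit of 230 under x↦45x: [230, 70, 66, 143, 10, 193, 204]… (length divides ord_257(45)).
Cycle lengths of π_45 on ℤ/257ℤ: [256, 1]; 2 cycles in total.
257 − 2 = 255 transpositions; sign(π) = (−1)^255 = -1.
Via Zolotarev, sign(π_{45}) = (45|257) = -1.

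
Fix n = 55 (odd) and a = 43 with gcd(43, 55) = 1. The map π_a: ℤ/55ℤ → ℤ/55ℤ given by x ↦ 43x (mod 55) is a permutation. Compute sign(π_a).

+1

Orbit of 1 under x↦43x: [1, 43, 34, 32]… (length divides ord_55(43)).
Decompose π into cycles: lengths [4, 4, 4, 4, 4, 4, 4, 4, 4, 4, 4, 2, 2, 2, 2, 2, 1] (17 cycles, including the fixed point 0).
55 − 17 = 38 transpositions; sign(π) = (−1)^38 = +1.
(43|55)_J = +1 (Zolotarev's lemma cross-check).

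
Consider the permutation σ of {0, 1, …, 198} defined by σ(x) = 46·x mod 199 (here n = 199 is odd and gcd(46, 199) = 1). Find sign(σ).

+1

Start at x=16: 16 → 139 → 26 → 2 → 92 → 53 → 50 → … (one orbit).
3 cycles of lengths [99, 99, 1].
3 cycles on 199: each ℓ→(−1)^(ℓ−1), product (−1)^196 = +1.
Check: (46/199) = +1 by Zolotarev.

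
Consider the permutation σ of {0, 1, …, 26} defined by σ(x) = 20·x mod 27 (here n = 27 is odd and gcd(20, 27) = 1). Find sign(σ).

Start at x=5: 5 → 19 → 2 → 13 → 17 → 16 → 23 → … (one orbit).
4 cycles of lengths [18, 6, 2, 1].
27 − 4 = 23 transpositions; sign(π) = (−1)^23 = -1.
Check: (20/27) = -1 by Zolotarev.

-1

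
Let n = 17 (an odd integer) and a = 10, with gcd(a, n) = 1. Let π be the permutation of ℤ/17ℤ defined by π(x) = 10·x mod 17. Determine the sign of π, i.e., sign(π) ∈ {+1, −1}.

Orbit of 10 under x↦10x: [10, 15, 14, 4, 6, 9, 5]… (length divides ord_17(10)).
Cycle lengths of π_10 on ℤ/17ℤ: [16, 1]; 2 cycles in total.
Σ(ℓ_i−1) = 17−2 = 15; sign = (−1)^15 = -1.
Check: (10/17) = -1 by Zolotarev.

-1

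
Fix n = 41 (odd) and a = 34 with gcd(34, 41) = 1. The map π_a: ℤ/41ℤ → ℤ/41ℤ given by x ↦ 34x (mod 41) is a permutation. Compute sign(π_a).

Orbit of 39 under x↦34x: [39, 14, 25, 30, 36, 35, 1]… (length divides ord_41(34)).
2 cycles of lengths [40, 1].
2 cycles on 41: each ℓ→(−1)^(ℓ−1), product (−1)^39 = -1.

-1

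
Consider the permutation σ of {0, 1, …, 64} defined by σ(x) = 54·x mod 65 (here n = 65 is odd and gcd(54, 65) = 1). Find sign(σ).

Start at x=36: 36 → 59 → 1 → 54 → 56 → 34 → 16 → … (one orbit).
The orbit structure of x ↦ 54x mod 65: 8 orbits of sizes [12, 12, 12, 12, 12, 2, 2, 1].
8 cycles on 65: each ℓ→(−1)^(ℓ−1), product (−1)^57 = -1.

-1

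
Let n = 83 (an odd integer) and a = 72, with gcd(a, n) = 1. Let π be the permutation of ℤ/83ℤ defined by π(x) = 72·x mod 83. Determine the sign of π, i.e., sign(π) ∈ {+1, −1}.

Start at x=37: 37 → 8 → 78 → 55 → 59 → 15 → 1 → … (one orbit).
Cycle lengths of π_72 on ℤ/83ℤ: [82, 1]; 2 cycles in total.
83 − 2 = 81 transpositions; sign(π) = (−1)^81 = -1.
Zolotarev: (72|83) = -1, matching the cycle-count sign.

-1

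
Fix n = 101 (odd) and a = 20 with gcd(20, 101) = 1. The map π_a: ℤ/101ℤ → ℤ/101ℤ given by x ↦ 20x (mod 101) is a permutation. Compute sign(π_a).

Orbit of 79 under x↦20x: [79, 65, 88, 43, 52, 30, 95]… (length divides ord_101(20)).
The orbit structure of x ↦ 20x mod 101: 3 orbits of sizes [50, 50, 1].
Σ(ℓ_i−1) = 101−3 = 98; sign = (−1)^98 = +1.
The Jacobi symbol (20|101) = +1 (Zolotarev) agrees.

+1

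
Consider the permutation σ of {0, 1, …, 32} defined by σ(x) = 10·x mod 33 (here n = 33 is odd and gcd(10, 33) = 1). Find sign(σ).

Trace 10: π^k(10) = [10, 1] for k=0..1.
18 cycles of lengths [2, 2, 2, 2, 2, 2, 2, 2, 2, 2, 2, 2, 2, 2, 2, 1, 1, 1].
33 − 18 = 15 transpositions; sign(π) = (−1)^15 = -1.
The Jacobi symbol (10|33) = -1 (Zolotarev) agrees.

-1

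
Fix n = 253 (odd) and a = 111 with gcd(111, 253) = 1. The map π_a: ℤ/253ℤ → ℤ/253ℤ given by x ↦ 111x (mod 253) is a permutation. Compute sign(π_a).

Start at x=177: 177 → 166 → 210 → 34 → 232 → 199 → 78 → … (one orbit).
Cycle lengths of π_111 on ℤ/253ℤ: [22, 22, 22, 22, 22, 22, 22, 22, 22, 22, 22, 1, 1, 1, 1, 1, 1, 1, 1, 1, 1, 1]; 22 cycles in total.
253 − 22 = 231 transpositions; sign(π) = (−1)^231 = -1.
(111|253)_J = -1 (Zolotarev's lemma cross-check).

-1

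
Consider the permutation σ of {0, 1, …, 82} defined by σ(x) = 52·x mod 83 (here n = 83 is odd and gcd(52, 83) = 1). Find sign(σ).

Trace 57: π^k(57) = [57, 59, 80, 10, 22, 65, 60] for k=0..6.
Decompose π into cycles: lengths [82, 1] (2 cycles, including the fixed point 0).
2 cycles on 83: each ℓ→(−1)^(ℓ−1), product (−1)^81 = -1.

-1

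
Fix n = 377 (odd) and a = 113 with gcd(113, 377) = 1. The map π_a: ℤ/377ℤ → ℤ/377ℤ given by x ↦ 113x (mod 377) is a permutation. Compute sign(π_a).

Trace 354: π^k(354) = [354, 40, 373, 302, 196, 282, 198] for k=0..6.
The orbit structure of x ↦ 113x mod 377: 10 orbits of sizes [84, 84, 84, 84, 28, 3, 3, 3, 3, 1].
Σ(ℓ_i−1) = 377−10 = 367; sign = (−1)^367 = -1.

-1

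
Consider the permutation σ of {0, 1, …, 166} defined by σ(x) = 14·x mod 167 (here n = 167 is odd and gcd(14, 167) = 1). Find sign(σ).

Trace 114: π^k(114) = [114, 93, 133, 25, 16, 57, 130] for k=0..6.
The orbit structure of x ↦ 14x mod 167: 3 orbits of sizes [83, 83, 1].
With 3 cycles on 167 points, sign = (−1)^{167−3} = +1.

+1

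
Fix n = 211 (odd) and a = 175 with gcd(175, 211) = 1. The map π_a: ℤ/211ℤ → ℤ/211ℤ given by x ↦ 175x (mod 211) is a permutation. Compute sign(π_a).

Start at x=113: 113 → 152 → 14 → 129 → 209 → 72 → 151 → … (one orbit).
π_175 has 2 disjoint cycles with lengths [210, 1] on {0,…,210}.
2 cycles on 211: each ℓ→(−1)^(ℓ−1), product (−1)^209 = -1.
Zolotarev: (175|211) = -1, matching the cycle-count sign.

-1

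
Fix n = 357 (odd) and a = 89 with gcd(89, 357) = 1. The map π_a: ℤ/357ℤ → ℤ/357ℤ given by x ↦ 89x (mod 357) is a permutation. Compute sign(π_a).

+1

Trace 251: π^k(251) = [251, 205, 38, 169, 47, 256, 293] for k=0..6.
Cycle type of π: 12×24 + 6×3 + 4×12 + 2 + 1; total 41 cycles.
sign(π) = (−1)^{n − #cycles} = (−1)^{357−41} = (−1)^316 = +1.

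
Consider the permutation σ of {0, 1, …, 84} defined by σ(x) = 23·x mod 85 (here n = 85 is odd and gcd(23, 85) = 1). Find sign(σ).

+1

Trace 58: π^k(58) = [58, 59, 82, 16, 28, 49, 22] for k=0..6.
7 cycles of lengths [16, 16, 16, 16, 16, 4, 1].
Σ(ℓ_i−1) = 85−7 = 78; sign = (−1)^78 = +1.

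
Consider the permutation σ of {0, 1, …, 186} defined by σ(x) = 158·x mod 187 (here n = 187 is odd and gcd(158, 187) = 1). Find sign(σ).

-1

Start at x=157: 157 → 122 → 15 → 126 → 86 → 124 → 144 → … (one orbit).
Decompose π into cycles: lengths [80, 80, 16, 5, 5, 1] (6 cycles, including the fixed point 0).
187 − 6 = 181 transpositions; sign(π) = (−1)^181 = -1.
Check: (158/187) = -1 by Zolotarev.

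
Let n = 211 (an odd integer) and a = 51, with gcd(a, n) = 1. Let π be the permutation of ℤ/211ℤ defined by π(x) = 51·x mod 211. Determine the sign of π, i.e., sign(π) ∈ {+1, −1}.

+1

Start at x=82: 82 → 173 → 172 → 121 → 52 → 120 → 1 → … (one orbit).
Decompose π into cycles: lengths [105, 105, 1] (3 cycles, including the fixed point 0).
3 cycles on 211: each ℓ→(−1)^(ℓ−1), product (−1)^208 = +1.
Zolotarev: (51|211) = +1, matching the cycle-count sign.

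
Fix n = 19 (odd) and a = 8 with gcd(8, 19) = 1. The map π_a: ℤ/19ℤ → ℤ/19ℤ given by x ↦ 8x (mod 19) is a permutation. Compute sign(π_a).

Orbit of 18 under x↦8x: [18, 11, 12, 1, 8, 7]… (length divides ord_19(8)).
The orbit structure of x ↦ 8x mod 19: 4 orbits of sizes [6, 6, 6, 1].
19 − 4 = 15 transpositions; sign(π) = (−1)^15 = -1.

-1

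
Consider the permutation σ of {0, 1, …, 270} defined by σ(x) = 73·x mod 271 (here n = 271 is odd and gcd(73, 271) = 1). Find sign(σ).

Start at x=260: 260 → 10 → 188 → 174 → 236 → 155 → 204 → … (one orbit).
The orbit structure of x ↦ 73x mod 271: 2 orbits of sizes [270, 1].
2 cycles on 271: each ℓ→(−1)^(ℓ−1), product (−1)^269 = -1.
Zolotarev: (73|271) = -1, matching the cycle-count sign.

-1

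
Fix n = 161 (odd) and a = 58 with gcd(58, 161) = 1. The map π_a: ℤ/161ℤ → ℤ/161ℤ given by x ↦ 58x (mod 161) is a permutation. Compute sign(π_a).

Start at x=127: 127 → 121 → 95 → 36 → 156 → 32 → 85 → … (one orbit).
π_58 has 9 disjoint cycles with lengths [33, 33, 33, 33, 11, 11, 3, 3, 1] on {0,…,160}.
With 9 cycles on 161 points, sign = (−1)^{161−9} = +1.

+1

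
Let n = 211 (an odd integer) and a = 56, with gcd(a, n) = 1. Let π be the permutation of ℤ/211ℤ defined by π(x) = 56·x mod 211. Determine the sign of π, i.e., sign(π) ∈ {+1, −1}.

+1

Orbit of 93 under x↦56x: [93, 144, 46, 44, 143, 201, 73]… (length divides ord_211(56)).
3 cycles of lengths [105, 105, 1].
sign(π) = (−1)^{n − #cycles} = (−1)^{211−3} = (−1)^208 = +1.
(56|211)_J = +1 (Zolotarev's lemma cross-check).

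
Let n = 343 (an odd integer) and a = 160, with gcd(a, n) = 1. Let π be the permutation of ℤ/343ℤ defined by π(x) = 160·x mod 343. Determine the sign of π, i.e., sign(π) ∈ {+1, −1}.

-1

Trace 71: π^k(71) = [71, 41, 43, 20, 113, 244, 281] for k=0..6.
10 cycles of lengths [98, 98, 98, 14, 14, 14, 2, 2, 2, 1].
sign(π) = (−1)^{n − #cycles} = (−1)^{343−10} = (−1)^333 = -1.
Zolotarev: (160|343) = -1, matching the cycle-count sign.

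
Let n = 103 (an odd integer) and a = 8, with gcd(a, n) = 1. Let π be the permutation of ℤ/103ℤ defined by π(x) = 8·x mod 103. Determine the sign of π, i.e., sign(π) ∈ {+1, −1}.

Start at x=72: 72 → 61 → 76 → 93 → 23 → 81 → 30 → … (one orbit).
The orbit structure of x ↦ 8x mod 103: 7 orbits of sizes [17, 17, 17, 17, 17, 17, 1].
103 − 7 = 96 transpositions; sign(π) = (−1)^96 = +1.

+1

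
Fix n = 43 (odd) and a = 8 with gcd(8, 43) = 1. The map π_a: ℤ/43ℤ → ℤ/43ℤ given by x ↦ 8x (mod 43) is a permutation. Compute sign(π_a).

-1

Start at x=32: 32 → 41 → 27 → 1 → 8 → 21 → 39 → … (one orbit).
Decompose π into cycles: lengths [14, 14, 14, 1] (4 cycles, including the fixed point 0).
sign(π) = (−1)^{n − #cycles} = (−1)^{43−4} = (−1)^39 = -1.
Via Zolotarev, sign(π_{8}) = (8|43) = -1.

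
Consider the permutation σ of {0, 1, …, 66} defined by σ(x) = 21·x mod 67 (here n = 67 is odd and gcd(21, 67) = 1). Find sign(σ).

Start at x=39: 39 → 15 → 47 → 49 → 24 → 35 → 65 → … (one orbit).
π_21 has 3 disjoint cycles with lengths [33, 33, 1] on {0,…,66}.
Σ(ℓ_i−1) = 67−3 = 64; sign = (−1)^64 = +1.
(21|67)_J = +1 (Zolotarev's lemma cross-check).

+1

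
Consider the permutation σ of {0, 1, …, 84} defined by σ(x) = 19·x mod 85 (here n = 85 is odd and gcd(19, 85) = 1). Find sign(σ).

+1

Trace 1: π^k(1) = [1, 19, 21, 59, 16, 49, 81] for k=0..6.
Decompose π into cycles: lengths [8, 8, 8, 8, 8, 8, 8, 8, 8, 8, 2, 2, 1] (13 cycles, including the fixed point 0).
Σ(ℓ_i−1) = 85−13 = 72; sign = (−1)^72 = +1.
(19|85)_J = +1 (Zolotarev's lemma cross-check).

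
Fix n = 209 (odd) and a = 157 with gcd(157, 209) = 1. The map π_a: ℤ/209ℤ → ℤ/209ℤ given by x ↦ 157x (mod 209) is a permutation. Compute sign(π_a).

+1

Orbit of 82 under x↦157x: [82, 125, 188, 47, 64, 16, 4]… (length divides ord_209(157)).
π_157 has 9 disjoint cycles with lengths [45, 45, 45, 45, 9, 9, 5, 5, 1] on {0,…,208}.
209 − 9 = 200 transpositions; sign(π) = (−1)^200 = +1.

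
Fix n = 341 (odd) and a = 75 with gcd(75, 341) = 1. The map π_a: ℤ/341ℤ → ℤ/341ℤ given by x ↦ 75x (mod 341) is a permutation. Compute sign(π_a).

-1

Start at x=179: 179 → 126 → 243 → 152 → 147 → 113 → 291 → … (one orbit).
Decompose π into cycles: lengths [30, 30, 30, 30, 30, 30, 30, 30, 30, 30, 30, 5, 5, 1] (14 cycles, including the fixed point 0).
With 14 cycles on 341 points, sign = (−1)^{341−14} = -1.
Check: (75/341) = -1 by Zolotarev.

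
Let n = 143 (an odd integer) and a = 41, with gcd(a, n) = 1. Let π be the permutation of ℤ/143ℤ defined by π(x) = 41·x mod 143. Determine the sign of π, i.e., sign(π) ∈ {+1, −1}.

+1

Orbit of 85 under x↦41x: [85, 53, 28, 4, 21, 3, 123]… (length divides ord_143(41)).
5 cycles of lengths [60, 60, 12, 10, 1].
sign(π) = (−1)^{n − #cycles} = (−1)^{143−5} = (−1)^138 = +1.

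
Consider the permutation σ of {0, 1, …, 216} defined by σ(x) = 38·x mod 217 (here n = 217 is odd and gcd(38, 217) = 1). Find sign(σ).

Orbit of 51 under x↦38x: [51, 202, 81, 40, 1, 38, 142]… (length divides ord_217(38)).
Cycle lengths of π_38 on ℤ/217ℤ: [30, 30, 30, 30, 30, 30, 15, 15, 6, 1]; 10 cycles in total.
With 10 cycles on 217 points, sign = (−1)^{217−10} = -1.
Check: (38/217) = -1 by Zolotarev.

-1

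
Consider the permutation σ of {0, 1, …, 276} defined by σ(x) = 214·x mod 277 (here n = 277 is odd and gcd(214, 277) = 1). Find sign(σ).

+1

Orbit of 265 under x↦214x: [265, 202, 16, 100, 71, 236, 90]… (length divides ord_277(214)).
Cycle type of π: 69×4 + 1; total 5 cycles.
With 5 cycles on 277 points, sign = (−1)^{277−5} = +1.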